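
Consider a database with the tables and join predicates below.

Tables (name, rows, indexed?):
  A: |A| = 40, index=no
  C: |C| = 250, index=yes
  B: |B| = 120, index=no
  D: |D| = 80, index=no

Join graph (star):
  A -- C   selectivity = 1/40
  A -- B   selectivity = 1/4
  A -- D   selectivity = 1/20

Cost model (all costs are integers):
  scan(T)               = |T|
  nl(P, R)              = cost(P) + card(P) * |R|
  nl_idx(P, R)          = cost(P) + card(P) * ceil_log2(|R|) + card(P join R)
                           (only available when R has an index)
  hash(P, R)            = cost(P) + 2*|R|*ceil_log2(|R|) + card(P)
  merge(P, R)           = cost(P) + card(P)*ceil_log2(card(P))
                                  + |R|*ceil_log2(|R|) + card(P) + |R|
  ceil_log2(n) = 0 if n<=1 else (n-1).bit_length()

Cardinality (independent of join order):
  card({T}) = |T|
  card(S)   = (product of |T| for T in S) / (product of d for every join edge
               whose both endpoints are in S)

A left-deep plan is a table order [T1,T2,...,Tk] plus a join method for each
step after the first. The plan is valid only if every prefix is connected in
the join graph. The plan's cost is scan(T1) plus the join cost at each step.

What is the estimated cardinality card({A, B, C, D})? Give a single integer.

Tables in S: A(40), B(120), C(250), D(80)
Edges inside S: A-C(d=40), A-B(d=4), A-D(d=20)
numerator = 40 * 120 * 250 * 80 = 96000000
denominator = 40 * 4 * 20 = 3200
card(S) = 96000000 / 3200 = 30000

30000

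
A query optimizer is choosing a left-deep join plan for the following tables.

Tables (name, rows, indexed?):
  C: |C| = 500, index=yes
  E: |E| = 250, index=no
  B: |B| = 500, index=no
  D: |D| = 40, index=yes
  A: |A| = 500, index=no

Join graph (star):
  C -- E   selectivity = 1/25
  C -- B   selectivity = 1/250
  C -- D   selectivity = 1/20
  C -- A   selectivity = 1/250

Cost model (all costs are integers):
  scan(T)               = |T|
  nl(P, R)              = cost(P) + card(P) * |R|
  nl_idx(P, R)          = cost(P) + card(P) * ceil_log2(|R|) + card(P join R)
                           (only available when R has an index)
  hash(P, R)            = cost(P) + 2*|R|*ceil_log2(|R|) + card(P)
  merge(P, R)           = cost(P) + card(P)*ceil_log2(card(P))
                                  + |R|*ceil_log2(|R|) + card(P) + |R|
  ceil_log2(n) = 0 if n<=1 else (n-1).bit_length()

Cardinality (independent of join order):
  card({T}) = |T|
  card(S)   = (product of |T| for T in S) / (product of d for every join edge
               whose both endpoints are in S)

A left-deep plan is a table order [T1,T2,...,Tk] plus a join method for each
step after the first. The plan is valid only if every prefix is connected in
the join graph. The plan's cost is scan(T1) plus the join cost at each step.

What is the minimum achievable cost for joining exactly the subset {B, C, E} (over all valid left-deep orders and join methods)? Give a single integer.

Selinger DP over subsets of {B,C,E}:
  {C}: scan cost=500, card=500
  {E}: scan cost=250, card=250
  {B}: scan cost=500, card=500
  {CE}: card=5000; try (E,hash)→5000, (C,merge)→7500, (C,nl_idx)→7500, (E,merge)→7750, (C,hash)→9500, (C,nl)→125250 …(+1); best=5000 via (E,hash)
  {BC}: card=1000; try (C,nl_idx)→6000, (C,hash)→10000, (B,hash)→10000, (C,merge)→10500, (B,merge)→10500, (C,nl)→250500 …(+1); best=6000 via (C,nl_idx)
  {BCE}: card=10000; try (E,hash)→11000, (B,hash)→19000, (E,merge)→19250, (B,merge)→80000, (E,nl)→256000, (B,nl)→2505000; best=11000 via (E,hash)

11000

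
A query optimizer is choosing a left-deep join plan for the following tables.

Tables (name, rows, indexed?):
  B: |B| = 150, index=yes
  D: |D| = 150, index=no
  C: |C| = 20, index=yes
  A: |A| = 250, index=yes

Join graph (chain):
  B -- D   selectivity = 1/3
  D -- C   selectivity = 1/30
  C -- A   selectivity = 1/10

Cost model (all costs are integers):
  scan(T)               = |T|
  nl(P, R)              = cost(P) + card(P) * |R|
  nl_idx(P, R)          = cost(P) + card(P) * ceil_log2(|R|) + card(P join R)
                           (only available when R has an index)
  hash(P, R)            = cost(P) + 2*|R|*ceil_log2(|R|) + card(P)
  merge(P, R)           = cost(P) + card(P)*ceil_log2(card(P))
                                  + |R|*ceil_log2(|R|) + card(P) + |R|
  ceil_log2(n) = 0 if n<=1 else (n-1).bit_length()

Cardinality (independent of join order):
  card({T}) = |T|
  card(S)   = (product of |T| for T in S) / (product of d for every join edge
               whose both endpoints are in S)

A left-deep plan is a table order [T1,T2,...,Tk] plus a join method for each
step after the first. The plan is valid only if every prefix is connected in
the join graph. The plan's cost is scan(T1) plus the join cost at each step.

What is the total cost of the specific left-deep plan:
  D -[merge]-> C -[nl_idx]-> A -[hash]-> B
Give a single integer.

9820

step 1: scan D: cost=150, card=150
step 2: join C via merge
    card(P join C) = 150*20/(30) = 100
    cost = 150 + 150*8 + 20*5 + 150 + 20 = 1620
step 3: join A via nl_idx
    card(P join A) = 100*250/(10) = 2500
    cost = 1620 + 100*8 + 2500 = 4920
step 4: join B via hash
    card(P join B) = 2500*150/(3) = 125000
    cost = 4920 + 2*150*8 + 2500 = 9820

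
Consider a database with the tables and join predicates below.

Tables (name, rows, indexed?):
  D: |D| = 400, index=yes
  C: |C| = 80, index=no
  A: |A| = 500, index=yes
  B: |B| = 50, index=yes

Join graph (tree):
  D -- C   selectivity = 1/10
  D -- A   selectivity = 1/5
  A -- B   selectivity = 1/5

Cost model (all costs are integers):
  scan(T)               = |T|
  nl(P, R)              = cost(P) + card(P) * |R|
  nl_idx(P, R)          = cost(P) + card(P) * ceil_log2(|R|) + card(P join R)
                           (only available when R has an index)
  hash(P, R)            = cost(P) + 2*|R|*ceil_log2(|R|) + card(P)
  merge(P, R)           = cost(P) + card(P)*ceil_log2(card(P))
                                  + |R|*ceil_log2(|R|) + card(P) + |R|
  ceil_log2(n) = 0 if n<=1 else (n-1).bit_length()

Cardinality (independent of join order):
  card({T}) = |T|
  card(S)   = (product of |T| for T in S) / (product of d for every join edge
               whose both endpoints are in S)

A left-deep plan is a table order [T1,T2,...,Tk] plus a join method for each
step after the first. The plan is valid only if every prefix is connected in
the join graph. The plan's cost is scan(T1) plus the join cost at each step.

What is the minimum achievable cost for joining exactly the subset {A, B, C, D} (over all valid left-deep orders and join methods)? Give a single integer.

Selinger DP over subsets of {A,B,C,D}:
  {D}: scan cost=400, card=400
  {C}: scan cost=80, card=80
  {A}: scan cost=500, card=500
  {B}: scan cost=50, card=50
  {CD}: card=3200; try (C,hash)→1920, (D,nl_idx)→4000, (D,merge)→4720, (C,merge)→5040, (D,hash)→7360, (D,nl)→32080 …(+1); best=1920 via (C,hash)
  {AD}: card=40000; try (D,hash)→8200, (A,merge)→9400, (D,merge)→9500, (A,hash)→9800, (A,nl_idx)→44000, (D,nl_idx)→45000 …(+2); best=8200 via (D,hash)
  {AB}: card=5000; try (B,hash)→1600, (A,merge)→5400, (A,nl_idx)→5500, (B,merge)→5850, (B,nl_idx)→8500, (A,hash)→9100 …(+2); best=1600 via (B,hash)
  {ACD}: card=320000; try (A,hash)→14120, (A,merge)→48520, (C,hash)→49320, (A,nl_idx)→350720, (C,merge)→688840, (A,nl)→1601920 …(+1); best=14120 via (A,hash)
  {ABD}: card=400000; try (D,hash)→13800, (B,hash)→48800, (D,merge)→75600, (D,nl_idx)→446600, (B,nl_idx)→648200, (B,merge)→688550 …(+2); best=13800 via (D,hash)
  {ABCD}: card=3200000; try (B,hash)→334720, (C,hash)→414920, (B,nl_idx)→5134120, (B,merge)→6414470, (C,merge)→8014440, (B,nl)→16014120 …(+1); best=334720 via (B,hash)

334720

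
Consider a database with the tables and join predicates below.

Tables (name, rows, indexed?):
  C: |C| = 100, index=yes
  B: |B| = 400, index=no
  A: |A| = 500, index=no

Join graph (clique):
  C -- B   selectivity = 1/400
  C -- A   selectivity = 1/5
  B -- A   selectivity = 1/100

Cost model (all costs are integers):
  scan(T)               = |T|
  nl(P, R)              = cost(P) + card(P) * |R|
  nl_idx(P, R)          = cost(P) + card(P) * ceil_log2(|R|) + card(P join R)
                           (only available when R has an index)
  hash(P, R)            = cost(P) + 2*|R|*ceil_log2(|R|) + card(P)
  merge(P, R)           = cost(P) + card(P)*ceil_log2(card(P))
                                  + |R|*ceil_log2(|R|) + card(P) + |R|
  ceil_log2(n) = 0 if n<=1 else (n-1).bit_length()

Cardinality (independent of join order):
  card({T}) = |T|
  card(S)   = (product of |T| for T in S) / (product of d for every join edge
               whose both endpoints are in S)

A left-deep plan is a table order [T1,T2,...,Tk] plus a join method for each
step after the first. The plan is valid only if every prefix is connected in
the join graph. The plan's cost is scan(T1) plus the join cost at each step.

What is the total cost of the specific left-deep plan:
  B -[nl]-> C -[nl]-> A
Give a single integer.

step 1: scan B: cost=400, card=400
step 2: join C via nl
    card(P join C) = 400*100/(400) = 100
    cost = 400 + 400*100 = 40400
step 3: join A via nl
    card(P join A) = 100*500/(5*100) = 100
    cost = 40400 + 100*500 = 90400

90400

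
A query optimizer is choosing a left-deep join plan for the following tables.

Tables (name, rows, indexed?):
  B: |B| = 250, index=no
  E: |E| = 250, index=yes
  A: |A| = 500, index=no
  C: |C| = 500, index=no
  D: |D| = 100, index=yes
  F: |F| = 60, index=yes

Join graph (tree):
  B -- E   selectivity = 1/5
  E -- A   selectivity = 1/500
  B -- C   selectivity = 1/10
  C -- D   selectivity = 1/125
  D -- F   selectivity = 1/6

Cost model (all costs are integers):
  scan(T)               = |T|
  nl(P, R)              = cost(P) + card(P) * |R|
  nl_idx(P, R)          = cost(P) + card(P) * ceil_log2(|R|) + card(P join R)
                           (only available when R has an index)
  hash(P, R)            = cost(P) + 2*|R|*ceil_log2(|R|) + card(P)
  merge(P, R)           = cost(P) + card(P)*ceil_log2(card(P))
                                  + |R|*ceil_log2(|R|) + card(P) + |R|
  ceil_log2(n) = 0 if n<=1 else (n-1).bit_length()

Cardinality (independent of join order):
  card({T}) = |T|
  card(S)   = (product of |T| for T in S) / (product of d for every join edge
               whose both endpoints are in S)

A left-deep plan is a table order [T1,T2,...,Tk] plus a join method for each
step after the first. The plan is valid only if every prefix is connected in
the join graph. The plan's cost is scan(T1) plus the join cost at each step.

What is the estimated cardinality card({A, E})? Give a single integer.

Tables in S: A(500), E(250)
Edges inside S: E-A(d=500)
numerator = 500 * 250 = 125000
denominator = 500 = 500
card(S) = 125000 / 500 = 250

250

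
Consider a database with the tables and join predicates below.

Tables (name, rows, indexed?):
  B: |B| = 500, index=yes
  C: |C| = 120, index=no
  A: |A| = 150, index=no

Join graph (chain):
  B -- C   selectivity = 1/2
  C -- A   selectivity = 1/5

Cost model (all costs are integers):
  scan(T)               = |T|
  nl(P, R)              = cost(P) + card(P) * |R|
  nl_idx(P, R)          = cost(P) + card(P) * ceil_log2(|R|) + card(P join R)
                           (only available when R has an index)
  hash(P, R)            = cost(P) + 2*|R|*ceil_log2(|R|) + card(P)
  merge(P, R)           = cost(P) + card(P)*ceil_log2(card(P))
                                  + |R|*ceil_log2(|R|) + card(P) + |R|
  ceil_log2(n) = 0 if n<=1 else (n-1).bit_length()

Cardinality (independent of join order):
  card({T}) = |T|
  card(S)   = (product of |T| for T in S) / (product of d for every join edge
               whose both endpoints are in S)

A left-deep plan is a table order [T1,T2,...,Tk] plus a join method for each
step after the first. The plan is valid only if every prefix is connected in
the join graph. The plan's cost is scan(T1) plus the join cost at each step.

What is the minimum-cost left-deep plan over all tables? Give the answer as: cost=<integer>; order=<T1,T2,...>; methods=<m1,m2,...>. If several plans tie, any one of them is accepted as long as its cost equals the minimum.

cost=14580; order=A,C,B; methods=hash,hash

Selinger DP (subsets sized 1..n):
  {B}: scan cost=500, card=500
  {C}: scan cost=120, card=120
  {A}: scan cost=150, card=150
  {BC}: card=30000; try (C,hash)→2680, (B,merge)→6080, (C,merge)→6460, (B,hash)→9240, (B,nl_idx)→31200, (B,nl)→60120 …(+1); best=2680 via (C,hash)
  {AC}: card=3600; try (C,hash)→1980, (A,merge)→2430, (C,merge)→2460, (A,hash)→2640, (A,nl)→18120, (C,nl)→18150; best=1980 via (C,hash)
  {ABC}: card=900000; try (B,hash)→14580, (A,hash)→35080, (B,merge)→53780, (A,merge)→484030, (B,nl_idx)→934380, (B,nl)→1801980 …(+1); best=14580 via (B,hash)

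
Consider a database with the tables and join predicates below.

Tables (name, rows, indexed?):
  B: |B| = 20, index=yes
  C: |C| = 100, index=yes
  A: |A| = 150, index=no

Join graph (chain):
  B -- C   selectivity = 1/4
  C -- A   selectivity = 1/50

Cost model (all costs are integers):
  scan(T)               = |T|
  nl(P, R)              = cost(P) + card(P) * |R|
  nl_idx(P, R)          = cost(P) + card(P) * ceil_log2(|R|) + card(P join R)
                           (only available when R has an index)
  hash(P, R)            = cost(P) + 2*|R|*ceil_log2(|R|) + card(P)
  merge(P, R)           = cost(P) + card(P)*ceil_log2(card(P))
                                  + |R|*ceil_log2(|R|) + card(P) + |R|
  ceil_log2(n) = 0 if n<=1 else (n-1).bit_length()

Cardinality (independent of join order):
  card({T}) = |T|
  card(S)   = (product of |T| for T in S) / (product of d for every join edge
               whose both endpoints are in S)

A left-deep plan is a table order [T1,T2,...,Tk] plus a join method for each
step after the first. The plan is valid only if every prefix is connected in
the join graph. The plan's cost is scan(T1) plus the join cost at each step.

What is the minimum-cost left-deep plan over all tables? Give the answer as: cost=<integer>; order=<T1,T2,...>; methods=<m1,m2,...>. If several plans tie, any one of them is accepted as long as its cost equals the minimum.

Selinger DP (subsets sized 1..n):
  {B}: scan cost=20, card=20
  {C}: scan cost=100, card=100
  {A}: scan cost=150, card=150
  {BC}: card=500; try (B,hash)→400, (C,nl_idx)→660, (C,merge)→940, (B,merge)→1020, (B,nl_idx)→1100, (C,hash)→1440 …(+2); best=400 via (B,hash)
  {AC}: card=300; try (C,nl_idx)→1500, (C,hash)→1700, (A,merge)→2250, (C,merge)→2300, (A,hash)→2600, (A,nl)→15100 …(+1); best=1500 via (C,nl_idx)
  {ABC}: card=1500; try (B,hash)→2000, (A,hash)→3300, (B,nl_idx)→4500, (B,merge)→4620, (A,merge)→6750, (B,nl)→7500 …(+1); best=2000 via (B,hash)

cost=2000; order=A,C,B; methods=nl_idx,hash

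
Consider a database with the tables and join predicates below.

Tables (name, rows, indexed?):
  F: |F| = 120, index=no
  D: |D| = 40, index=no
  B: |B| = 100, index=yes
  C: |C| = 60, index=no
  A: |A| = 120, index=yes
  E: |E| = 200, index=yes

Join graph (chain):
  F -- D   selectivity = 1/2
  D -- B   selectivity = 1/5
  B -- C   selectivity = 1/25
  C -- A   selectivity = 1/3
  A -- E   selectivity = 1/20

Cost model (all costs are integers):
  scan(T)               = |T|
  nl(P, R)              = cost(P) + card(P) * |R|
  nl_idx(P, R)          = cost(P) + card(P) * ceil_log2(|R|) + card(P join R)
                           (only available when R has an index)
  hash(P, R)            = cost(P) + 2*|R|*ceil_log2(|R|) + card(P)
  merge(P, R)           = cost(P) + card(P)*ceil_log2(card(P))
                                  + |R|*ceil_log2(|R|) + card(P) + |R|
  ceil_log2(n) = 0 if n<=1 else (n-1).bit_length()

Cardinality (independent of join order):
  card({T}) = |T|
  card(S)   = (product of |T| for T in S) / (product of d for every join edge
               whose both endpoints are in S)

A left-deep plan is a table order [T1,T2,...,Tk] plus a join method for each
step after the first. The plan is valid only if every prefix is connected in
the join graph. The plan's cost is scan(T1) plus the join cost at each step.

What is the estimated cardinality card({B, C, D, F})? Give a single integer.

115200

Tables in S: B(100), C(60), D(40), F(120)
Edges inside S: F-D(d=2), D-B(d=5), B-C(d=25)
numerator = 100 * 60 * 40 * 120 = 28800000
denominator = 2 * 5 * 25 = 250
card(S) = 28800000 / 250 = 115200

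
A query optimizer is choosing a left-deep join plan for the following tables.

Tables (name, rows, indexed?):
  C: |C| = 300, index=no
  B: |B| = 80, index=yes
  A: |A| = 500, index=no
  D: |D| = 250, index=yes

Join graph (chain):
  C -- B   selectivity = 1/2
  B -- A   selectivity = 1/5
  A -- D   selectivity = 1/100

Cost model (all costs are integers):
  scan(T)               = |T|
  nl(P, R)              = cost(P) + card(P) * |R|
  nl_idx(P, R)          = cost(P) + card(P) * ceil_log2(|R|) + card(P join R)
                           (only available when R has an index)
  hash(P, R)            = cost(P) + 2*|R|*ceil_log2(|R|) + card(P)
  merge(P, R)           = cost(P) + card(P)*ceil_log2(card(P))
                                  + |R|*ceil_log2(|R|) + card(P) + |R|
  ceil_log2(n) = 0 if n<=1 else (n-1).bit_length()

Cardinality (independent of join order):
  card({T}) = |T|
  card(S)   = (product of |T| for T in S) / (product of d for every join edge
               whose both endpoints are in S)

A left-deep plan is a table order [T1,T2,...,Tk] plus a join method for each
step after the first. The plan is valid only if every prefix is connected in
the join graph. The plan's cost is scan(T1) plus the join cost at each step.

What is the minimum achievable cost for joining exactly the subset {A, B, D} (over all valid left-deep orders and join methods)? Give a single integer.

7370

Selinger DP over subsets of {A,B,D}:
  {B}: scan cost=80, card=80
  {A}: scan cost=500, card=500
  {D}: scan cost=250, card=250
  {AB}: card=8000; try (B,hash)→2120, (A,merge)→5720, (B,merge)→6140, (A,hash)→9160, (B,nl_idx)→12000, (A,nl)→40080 …(+1); best=2120 via (B,hash)
  {AD}: card=1250; try (D,hash)→5000, (D,nl_idx)→5750, (A,merge)→7500, (D,merge)→7750, (A,hash)→9500, (A,nl)→125250 …(+1); best=5000 via (D,hash)
  {ABD}: card=20000; try (B,hash)→7370, (D,hash)→14120, (B,merge)→20640, (B,nl_idx)→33750, (D,nl_idx)→86120, (B,nl)→105000 …(+2); best=7370 via (B,hash)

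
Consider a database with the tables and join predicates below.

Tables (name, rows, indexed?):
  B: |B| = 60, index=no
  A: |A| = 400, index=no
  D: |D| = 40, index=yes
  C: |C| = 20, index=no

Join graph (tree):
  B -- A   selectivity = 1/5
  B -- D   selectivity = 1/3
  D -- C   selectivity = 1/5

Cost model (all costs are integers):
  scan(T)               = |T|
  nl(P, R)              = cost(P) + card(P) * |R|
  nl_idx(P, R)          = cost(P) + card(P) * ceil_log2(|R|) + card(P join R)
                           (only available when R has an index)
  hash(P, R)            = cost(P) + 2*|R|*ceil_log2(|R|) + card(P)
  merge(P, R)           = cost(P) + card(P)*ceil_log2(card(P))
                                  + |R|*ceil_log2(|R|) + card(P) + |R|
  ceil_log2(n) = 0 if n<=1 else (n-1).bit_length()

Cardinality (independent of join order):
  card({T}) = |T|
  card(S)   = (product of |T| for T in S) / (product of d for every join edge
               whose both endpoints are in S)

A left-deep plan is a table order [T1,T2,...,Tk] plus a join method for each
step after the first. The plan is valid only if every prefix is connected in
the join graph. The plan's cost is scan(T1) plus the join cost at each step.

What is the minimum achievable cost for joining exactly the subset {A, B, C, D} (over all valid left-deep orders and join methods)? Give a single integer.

11560

Selinger DP over subsets of {A,B,C,D}:
  {B}: scan cost=60, card=60
  {A}: scan cost=400, card=400
  {D}: scan cost=40, card=40
  {C}: scan cost=20, card=20
  {AB}: card=4800; try (B,hash)→1520, (A,merge)→4480, (B,merge)→4820, (A,hash)→7320, (A,nl)→24060, (B,nl)→24400; best=1520 via (B,hash)
  {BD}: card=800; try (D,hash)→600, (B,merge)→740, (D,merge)→760, (B,hash)→800, (D,nl_idx)→1220, (B,nl)→2440 …(+1); best=600 via (D,hash)
  {CD}: card=160; try (C,hash)→280, (D,nl_idx)→300, (D,merge)→420, (C,merge)→440, (D,hash)→520, (D,nl)→820 …(+1); best=280 via (C,hash)
  {ABD}: card=64000; try (D,hash)→6800, (A,hash)→8600, (A,merge)→13400, (D,merge)→69000, (D,nl_idx)→94320, (D,nl)→193520 …(+1); best=6800 via (D,hash)
  {BCD}: card=3200; try (B,hash)→1160, (C,hash)→1600, (B,merge)→2140, (C,merge)→9520, (B,nl)→9880, (C,nl)→16600; best=1160 via (B,hash)
  {ABCD}: card=256000; try (A,hash)→11560, (A,merge)→46760, (C,hash)→71000, (C,merge)→1094920, (A,nl)→1281160, (C,nl)→1286800; best=11560 via (A,hash)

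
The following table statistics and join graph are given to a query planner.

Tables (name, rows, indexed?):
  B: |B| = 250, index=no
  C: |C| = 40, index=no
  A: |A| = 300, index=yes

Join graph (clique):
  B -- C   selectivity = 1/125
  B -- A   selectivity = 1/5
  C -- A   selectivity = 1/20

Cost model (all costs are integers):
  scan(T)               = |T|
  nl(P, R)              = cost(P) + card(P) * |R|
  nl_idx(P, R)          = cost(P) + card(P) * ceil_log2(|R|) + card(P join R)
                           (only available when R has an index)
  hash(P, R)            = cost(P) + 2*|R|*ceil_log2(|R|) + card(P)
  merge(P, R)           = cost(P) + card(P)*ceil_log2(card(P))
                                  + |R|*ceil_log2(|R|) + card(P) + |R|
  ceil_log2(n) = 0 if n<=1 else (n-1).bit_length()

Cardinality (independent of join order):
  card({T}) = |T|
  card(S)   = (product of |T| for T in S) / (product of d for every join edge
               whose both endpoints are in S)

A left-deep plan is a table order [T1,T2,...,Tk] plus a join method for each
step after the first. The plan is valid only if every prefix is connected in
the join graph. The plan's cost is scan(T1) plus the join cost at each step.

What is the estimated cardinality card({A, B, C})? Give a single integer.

240

Tables in S: A(300), B(250), C(40)
Edges inside S: B-C(d=125), B-A(d=5), C-A(d=20)
numerator = 300 * 250 * 40 = 3000000
denominator = 125 * 5 * 20 = 12500
card(S) = 3000000 / 12500 = 240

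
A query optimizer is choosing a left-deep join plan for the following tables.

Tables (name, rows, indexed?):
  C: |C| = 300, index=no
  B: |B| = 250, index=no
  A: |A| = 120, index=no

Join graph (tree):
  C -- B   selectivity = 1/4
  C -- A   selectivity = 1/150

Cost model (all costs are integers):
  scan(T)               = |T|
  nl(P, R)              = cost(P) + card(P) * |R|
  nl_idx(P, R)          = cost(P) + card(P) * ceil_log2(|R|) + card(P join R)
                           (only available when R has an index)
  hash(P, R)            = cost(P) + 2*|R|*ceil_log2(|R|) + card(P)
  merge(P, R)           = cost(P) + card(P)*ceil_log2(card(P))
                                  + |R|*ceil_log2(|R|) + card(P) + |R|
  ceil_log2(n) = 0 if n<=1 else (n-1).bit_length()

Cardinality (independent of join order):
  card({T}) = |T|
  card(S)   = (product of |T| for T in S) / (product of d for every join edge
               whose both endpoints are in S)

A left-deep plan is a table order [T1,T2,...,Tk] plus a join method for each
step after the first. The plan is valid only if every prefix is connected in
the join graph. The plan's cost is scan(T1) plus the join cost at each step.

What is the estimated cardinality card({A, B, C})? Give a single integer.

Tables in S: A(120), B(250), C(300)
Edges inside S: C-B(d=4), C-A(d=150)
numerator = 120 * 250 * 300 = 9000000
denominator = 4 * 150 = 600
card(S) = 9000000 / 600 = 15000

15000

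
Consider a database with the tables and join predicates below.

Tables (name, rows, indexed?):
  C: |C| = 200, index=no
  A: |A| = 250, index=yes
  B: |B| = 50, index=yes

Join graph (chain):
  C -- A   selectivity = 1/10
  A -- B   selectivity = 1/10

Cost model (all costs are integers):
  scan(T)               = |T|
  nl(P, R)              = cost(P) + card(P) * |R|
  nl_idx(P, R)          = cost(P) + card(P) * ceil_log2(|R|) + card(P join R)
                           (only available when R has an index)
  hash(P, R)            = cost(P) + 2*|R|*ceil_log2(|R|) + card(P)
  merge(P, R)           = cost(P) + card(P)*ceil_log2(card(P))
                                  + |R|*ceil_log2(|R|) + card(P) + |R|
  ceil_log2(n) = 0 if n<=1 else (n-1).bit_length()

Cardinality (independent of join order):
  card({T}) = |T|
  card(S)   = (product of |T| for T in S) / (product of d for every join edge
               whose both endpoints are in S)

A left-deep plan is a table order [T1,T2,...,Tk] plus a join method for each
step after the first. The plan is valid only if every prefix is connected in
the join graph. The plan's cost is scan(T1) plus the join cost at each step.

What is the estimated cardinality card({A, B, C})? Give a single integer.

Tables in S: A(250), B(50), C(200)
Edges inside S: C-A(d=10), A-B(d=10)
numerator = 250 * 50 * 200 = 2500000
denominator = 10 * 10 = 100
card(S) = 2500000 / 100 = 25000

25000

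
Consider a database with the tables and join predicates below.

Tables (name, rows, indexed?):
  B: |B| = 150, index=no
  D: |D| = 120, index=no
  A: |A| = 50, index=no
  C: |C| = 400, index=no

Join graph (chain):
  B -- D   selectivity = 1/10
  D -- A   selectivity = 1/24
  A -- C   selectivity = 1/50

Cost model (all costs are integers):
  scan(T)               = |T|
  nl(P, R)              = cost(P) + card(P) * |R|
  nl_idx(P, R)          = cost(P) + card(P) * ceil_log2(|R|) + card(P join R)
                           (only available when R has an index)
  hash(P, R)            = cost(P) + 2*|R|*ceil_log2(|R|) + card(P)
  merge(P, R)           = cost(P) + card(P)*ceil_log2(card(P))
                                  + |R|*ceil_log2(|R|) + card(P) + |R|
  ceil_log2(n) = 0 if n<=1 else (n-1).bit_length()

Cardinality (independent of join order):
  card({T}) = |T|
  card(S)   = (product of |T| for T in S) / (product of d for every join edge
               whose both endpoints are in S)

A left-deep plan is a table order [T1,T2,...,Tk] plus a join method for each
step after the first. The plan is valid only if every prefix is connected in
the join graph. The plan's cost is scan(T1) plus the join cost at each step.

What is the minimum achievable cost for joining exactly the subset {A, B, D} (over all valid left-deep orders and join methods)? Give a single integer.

Selinger DP over subsets of {A,B,D}:
  {B}: scan cost=150, card=150
  {D}: scan cost=120, card=120
  {A}: scan cost=50, card=50
  {BD}: card=1800; try (D,hash)→1980, (B,merge)→2430, (D,merge)→2460, (B,hash)→2640, (B,nl)→18120, (D,nl)→18150; best=1980 via (D,hash)
  {AD}: card=250; try (A,hash)→840, (D,merge)→1360, (A,merge)→1430, (D,hash)→1780, (D,nl)→6050, (A,nl)→6120; best=840 via (A,hash)
  {ABD}: card=3750; try (B,hash)→3490, (A,hash)→4380, (B,merge)→4440, (A,merge)→23930, (B,nl)→38340, (A,nl)→91980; best=3490 via (B,hash)

3490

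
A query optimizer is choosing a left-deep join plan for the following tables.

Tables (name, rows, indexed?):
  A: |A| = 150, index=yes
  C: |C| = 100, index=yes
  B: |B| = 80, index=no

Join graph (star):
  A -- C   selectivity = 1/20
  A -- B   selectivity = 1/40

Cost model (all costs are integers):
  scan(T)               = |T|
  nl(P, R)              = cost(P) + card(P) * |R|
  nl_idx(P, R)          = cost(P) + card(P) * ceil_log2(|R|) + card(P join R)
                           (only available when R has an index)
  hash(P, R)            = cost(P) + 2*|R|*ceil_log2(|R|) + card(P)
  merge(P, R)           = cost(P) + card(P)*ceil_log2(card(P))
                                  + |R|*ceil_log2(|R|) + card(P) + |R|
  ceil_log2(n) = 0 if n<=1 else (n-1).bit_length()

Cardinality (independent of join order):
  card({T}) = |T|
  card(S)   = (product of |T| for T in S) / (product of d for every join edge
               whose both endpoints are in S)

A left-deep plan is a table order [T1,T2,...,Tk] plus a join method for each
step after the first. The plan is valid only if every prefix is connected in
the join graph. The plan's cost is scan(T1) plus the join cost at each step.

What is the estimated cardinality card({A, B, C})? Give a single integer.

Tables in S: A(150), B(80), C(100)
Edges inside S: A-C(d=20), A-B(d=40)
numerator = 150 * 80 * 100 = 1200000
denominator = 20 * 40 = 800
card(S) = 1200000 / 800 = 1500

1500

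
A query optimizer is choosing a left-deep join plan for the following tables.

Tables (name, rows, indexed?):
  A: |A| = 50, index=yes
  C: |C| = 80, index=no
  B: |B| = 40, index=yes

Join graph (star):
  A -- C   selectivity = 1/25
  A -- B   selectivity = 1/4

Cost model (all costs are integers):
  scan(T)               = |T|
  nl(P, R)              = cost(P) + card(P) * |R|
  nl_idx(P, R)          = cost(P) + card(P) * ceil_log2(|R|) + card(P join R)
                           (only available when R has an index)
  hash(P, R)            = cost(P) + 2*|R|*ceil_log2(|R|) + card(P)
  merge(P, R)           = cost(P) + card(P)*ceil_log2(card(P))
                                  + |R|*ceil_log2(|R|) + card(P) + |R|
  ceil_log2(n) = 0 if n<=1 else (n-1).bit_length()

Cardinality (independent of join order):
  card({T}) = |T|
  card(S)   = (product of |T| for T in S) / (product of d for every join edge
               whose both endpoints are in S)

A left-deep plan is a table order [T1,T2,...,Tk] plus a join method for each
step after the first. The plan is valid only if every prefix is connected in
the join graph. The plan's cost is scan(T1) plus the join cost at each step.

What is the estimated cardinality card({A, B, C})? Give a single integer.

Tables in S: A(50), B(40), C(80)
Edges inside S: A-C(d=25), A-B(d=4)
numerator = 50 * 40 * 80 = 160000
denominator = 25 * 4 = 100
card(S) = 160000 / 100 = 1600

1600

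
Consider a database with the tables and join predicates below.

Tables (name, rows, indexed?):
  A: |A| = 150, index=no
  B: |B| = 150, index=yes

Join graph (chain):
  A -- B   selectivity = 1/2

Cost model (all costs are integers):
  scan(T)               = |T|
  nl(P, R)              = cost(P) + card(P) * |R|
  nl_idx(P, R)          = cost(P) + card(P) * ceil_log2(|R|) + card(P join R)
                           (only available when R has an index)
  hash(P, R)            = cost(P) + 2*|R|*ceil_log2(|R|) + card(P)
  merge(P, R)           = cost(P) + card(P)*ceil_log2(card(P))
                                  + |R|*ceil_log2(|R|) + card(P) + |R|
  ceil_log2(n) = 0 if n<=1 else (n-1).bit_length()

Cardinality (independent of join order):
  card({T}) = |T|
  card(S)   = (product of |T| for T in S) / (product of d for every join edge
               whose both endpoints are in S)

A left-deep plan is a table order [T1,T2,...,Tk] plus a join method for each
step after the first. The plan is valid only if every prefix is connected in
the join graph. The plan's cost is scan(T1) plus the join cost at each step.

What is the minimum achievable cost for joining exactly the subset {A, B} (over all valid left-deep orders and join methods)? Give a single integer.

2700

Selinger DP over subsets of {A,B}:
  {A}: scan cost=150, card=150
  {B}: scan cost=150, card=150
  {AB}: card=11250; try (B,hash)→2700, (A,hash)→2700, (B,merge)→2850, (A,merge)→2850, (B,nl_idx)→12600, (B,nl)→22650 …(+1); best=2700 via (B,hash)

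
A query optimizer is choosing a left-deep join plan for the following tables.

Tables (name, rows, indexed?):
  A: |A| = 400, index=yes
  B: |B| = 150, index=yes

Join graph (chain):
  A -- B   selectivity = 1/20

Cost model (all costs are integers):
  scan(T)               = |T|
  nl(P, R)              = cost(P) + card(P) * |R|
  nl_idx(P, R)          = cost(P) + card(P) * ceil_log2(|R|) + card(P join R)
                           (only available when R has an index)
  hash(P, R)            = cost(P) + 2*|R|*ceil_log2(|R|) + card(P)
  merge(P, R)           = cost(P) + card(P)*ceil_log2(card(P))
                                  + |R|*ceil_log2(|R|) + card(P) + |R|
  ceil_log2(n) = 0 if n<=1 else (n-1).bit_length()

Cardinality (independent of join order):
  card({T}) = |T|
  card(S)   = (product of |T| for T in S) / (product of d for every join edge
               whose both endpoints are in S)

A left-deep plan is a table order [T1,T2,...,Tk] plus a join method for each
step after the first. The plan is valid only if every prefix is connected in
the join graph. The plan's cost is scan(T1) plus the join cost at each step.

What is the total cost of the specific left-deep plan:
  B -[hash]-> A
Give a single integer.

7500

step 1: scan B: cost=150, card=150
step 2: join A via hash
    card(P join A) = 150*400/(20) = 3000
    cost = 150 + 2*400*9 + 150 = 7500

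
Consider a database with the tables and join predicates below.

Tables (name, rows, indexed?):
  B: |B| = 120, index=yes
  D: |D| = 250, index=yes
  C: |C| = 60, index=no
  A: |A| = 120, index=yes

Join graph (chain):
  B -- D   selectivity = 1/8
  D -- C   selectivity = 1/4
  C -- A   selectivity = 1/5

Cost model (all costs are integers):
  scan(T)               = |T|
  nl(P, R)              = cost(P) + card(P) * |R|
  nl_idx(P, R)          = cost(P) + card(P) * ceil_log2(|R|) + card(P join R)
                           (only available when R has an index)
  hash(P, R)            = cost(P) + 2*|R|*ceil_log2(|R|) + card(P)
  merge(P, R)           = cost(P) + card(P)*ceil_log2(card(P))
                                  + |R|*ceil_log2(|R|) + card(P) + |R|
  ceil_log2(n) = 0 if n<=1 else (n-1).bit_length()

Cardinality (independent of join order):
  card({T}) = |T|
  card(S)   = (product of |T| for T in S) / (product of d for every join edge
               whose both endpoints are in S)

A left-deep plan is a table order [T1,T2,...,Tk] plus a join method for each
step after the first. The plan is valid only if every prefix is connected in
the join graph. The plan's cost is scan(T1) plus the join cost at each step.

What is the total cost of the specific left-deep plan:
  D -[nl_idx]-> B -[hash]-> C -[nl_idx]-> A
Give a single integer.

1753970

step 1: scan D: cost=250, card=250
step 2: join B via nl_idx
    card(P join B) = 250*120/(8) = 3750
    cost = 250 + 250*7 + 3750 = 5750
step 3: join C via hash
    card(P join C) = 3750*60/(4) = 56250
    cost = 5750 + 2*60*6 + 3750 = 10220
step 4: join A via nl_idx
    card(P join A) = 56250*120/(5) = 1350000
    cost = 10220 + 56250*7 + 1350000 = 1753970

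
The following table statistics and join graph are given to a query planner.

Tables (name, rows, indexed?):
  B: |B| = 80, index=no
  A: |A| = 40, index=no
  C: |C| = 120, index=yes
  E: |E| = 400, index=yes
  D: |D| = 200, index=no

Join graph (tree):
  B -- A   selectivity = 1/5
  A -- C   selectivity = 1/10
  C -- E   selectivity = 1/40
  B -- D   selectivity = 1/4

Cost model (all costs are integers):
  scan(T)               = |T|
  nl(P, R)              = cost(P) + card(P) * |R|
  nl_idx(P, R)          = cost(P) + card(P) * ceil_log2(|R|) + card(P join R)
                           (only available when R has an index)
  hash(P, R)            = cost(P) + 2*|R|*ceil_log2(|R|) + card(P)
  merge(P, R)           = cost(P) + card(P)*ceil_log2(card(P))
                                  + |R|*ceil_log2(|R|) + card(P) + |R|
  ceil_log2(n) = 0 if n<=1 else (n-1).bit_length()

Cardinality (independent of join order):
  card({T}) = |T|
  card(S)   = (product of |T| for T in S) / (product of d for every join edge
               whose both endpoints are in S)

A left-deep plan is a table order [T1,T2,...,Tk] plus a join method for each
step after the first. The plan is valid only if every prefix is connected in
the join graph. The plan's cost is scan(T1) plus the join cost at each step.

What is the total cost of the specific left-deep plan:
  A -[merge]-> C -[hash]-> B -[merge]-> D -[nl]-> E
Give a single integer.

153712200

step 1: scan A: cost=40, card=40
step 2: join C via merge
    card(P join C) = 40*120/(10) = 480
    cost = 40 + 40*6 + 120*7 + 40 + 120 = 1280
step 3: join B via hash
    card(P join B) = 480*80/(5) = 7680
    cost = 1280 + 2*80*7 + 480 = 2880
step 4: join D via merge
    card(P join D) = 7680*200/(4) = 384000
    cost = 2880 + 7680*13 + 200*8 + 7680 + 200 = 112200
step 5: join E via nl
    card(P join E) = 384000*400/(40) = 3840000
    cost = 112200 + 384000*400 = 153712200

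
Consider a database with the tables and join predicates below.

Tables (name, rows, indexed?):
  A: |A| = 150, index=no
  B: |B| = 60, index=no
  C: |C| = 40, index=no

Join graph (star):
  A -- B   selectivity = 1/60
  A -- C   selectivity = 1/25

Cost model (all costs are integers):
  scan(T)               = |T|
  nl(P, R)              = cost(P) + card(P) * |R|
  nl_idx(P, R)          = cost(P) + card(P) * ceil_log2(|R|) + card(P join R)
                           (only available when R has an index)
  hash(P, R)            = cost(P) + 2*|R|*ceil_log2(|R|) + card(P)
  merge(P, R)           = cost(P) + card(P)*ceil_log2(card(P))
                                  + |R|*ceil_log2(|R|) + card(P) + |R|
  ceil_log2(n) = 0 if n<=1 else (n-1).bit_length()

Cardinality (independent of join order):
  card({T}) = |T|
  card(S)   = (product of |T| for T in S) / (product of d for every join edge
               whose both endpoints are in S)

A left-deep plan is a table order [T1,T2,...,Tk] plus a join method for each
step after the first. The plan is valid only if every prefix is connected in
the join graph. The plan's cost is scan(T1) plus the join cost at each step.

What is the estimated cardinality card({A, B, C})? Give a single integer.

240

Tables in S: A(150), B(60), C(40)
Edges inside S: A-B(d=60), A-C(d=25)
numerator = 150 * 60 * 40 = 360000
denominator = 60 * 25 = 1500
card(S) = 360000 / 1500 = 240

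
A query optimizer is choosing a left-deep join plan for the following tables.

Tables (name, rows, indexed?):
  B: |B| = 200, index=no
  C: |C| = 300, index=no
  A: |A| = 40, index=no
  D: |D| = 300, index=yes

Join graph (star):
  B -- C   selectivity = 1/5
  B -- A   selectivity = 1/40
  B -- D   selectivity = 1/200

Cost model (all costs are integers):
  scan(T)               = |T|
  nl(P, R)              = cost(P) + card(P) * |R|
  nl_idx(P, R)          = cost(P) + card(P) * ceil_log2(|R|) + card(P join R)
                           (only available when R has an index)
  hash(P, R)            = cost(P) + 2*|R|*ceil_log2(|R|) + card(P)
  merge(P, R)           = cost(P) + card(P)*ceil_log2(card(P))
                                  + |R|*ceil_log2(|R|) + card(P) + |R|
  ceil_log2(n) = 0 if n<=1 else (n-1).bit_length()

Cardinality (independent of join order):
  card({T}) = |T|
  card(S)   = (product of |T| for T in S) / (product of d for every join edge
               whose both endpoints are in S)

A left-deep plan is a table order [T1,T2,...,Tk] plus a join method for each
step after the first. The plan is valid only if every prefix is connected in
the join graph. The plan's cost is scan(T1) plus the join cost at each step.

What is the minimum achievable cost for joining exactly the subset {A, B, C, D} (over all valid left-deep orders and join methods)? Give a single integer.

Selinger DP over subsets of {A,B,C,D}:
  {B}: scan cost=200, card=200
  {C}: scan cost=300, card=300
  {A}: scan cost=40, card=40
  {D}: scan cost=300, card=300
  {BC}: card=12000; try (B,hash)→3800, (C,merge)→5000, (B,merge)→5100, (C,hash)→5800, (C,nl)→60200, (B,nl)→60300; best=3800 via (B,hash)
  {AB}: card=200; try (A,hash)→880, (B,merge)→2120, (A,merge)→2280, (B,hash)→3280, (B,nl)→8040, (A,nl)→8200; best=880 via (A,hash)
  {BD}: card=300; try (D,nl_idx)→2300, (B,hash)→3800, (D,merge)→5000, (B,merge)→5100, (D,hash)→5800, (D,nl)→60200 …(+1); best=2300 via (D,nl_idx)
  {ABC}: card=12000; try (C,merge)→5680, (C,hash)→6480, (A,hash)→16280, (C,nl)→60880, (A,merge)→184080, (A,nl)→483800; best=5680 via (C,merge)
  {BCD}: card=18000; try (C,hash)→8000, (C,merge)→8300, (D,hash)→21200, (C,nl)→92300, (D,nl_idx)→129800, (D,merge)→186800 …(+1); best=8000 via (C,hash)
  {ABD}: card=300; try (D,nl_idx)→2980, (A,hash)→3080, (A,merge)→5580, (D,merge)→5680, (D,hash)→6480, (A,nl)→14300 …(+1); best=2980 via (D,nl_idx)
  {ABCD}: card=18000; try (C,hash)→8680, (C,merge)→8980, (D,hash)→23080, (A,hash)→26480, (C,nl)→92980, (D,nl_idx)→131680 …(+4); best=8680 via (C,hash)

8680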